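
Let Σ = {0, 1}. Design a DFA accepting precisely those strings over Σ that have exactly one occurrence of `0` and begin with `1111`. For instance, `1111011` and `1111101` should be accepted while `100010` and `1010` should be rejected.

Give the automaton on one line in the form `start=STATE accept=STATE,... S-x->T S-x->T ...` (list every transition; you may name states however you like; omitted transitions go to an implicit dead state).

Handle the two conditions separately and then intersect. The first has 3 states tracking the count of `0`s, saturating at 2; the second has 6 states tracking whether the input so far still matches the prefix `1111`. A product state is a pair (one from each), accepting exactly when both do.
With 9 states:
        0   1  
>  q0   q1  q2 
   q1   q3  q1 
   q2   q1  q4 
   q3   q3  q3 
   q4   q1  q5 
   q5   q1  q6 
   q6   q7  q6 
 * q7   q8  q7 
   q8   q8  q8 
(> = start, * = accepting)

start=q0 accept=q7 q0-0->q1 q0-1->q2 q1-0->q3 q1-1->q1 q2-0->q1 q2-1->q4 q3-0->q3 q3-1->q3 q4-0->q1 q4-1->q5 q5-0->q1 q5-1->q6 q6-0->q7 q6-1->q6 q7-0->q8 q7-1->q7 q8-0->q8 q8-1->q8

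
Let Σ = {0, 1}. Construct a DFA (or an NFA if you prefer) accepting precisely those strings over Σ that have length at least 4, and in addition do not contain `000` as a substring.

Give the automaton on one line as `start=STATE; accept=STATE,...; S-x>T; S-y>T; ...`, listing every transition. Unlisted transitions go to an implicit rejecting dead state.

start=q0; accept=q11,q12,q13,q15,q16,q17; q0-0>q1; q0-1>q2; q1-0>q3; q1-1>q4; q2-0>q5; q2-1>q4; q3-0>q6; q3-1>q7; q4-0>q8; q4-1>q7; q5-0>q9; q5-1>q7; q6-0>q10; q6-1>q10; q7-0>q11; q7-1>q12; q8-0>q13; q8-1>q12; q9-0>q10; q9-1>q12; q10-0>q14; q10-1>q14; q11-0>q15; q11-1>q16; q12-0>q17; q12-1>q16; q13-0>q14; q13-1>q16; q14-0>q14; q14-1>q14; q15-0>q14; q15-1>q16; q16-0>q17; q16-1>q16; q17-0>q15; q17-1>q16

Build one automaton per condition and run them in lockstep. The first has 6 states tracking the input length, saturating at 5; the second has 4 states tracking partial matches of the forbidden pattern `000`. A product state is a pair (one from each), accepting exactly when both do.
With 18 states:
          0    1  
>  q0     q1   q2 
   q1     q3   q4 
   q2     q5   q4 
   q3     q6   q7 
   q4     q8   q7 
   q5     q9   q7 
   q6    q10  q10 
   q7    q11  q12 
   q8    q13  q12 
   q9    q10  q12 
   q10   q14  q14 
 * q11   q15  q16 
 * q12   q17  q16 
 * q13   q14  q16 
   q14   q14  q14 
 * q15   q14  q16 
 * q16   q17  q16 
 * q17   q15  q16 
(> = start, * = accepting)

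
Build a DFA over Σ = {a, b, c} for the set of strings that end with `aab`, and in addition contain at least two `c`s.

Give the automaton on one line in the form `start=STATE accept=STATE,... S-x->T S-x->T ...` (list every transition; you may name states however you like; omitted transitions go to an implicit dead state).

Run two small machines in parallel and take their product. The first has 4 states tracking how much of the suffix `aab` has currently been matched; the second has 4 states tracking the count of `c`s, saturating at 3. A product state is a pair (one from each), accepting exactly when both do. After merging equivalent states the machine shrinks.
6 states suffice.
        a   b   c  
>  q0   q0  q0  q1 
   q1   q1  q1  q2 
   q2   q3  q2  q2 
   q3   q4  q2  q2 
   q4   q4  q5  q2 
 * q5   q3  q2  q2 
(> = start, * = accepting)

start=q0 accept=q5 q0-a->q0 q0-b->q0 q0-c->q1 q1-a->q1 q1-b->q1 q1-c->q2 q2-a->q3 q2-b->q2 q2-c->q2 q3-a->q4 q3-b->q2 q3-c->q2 q4-a->q4 q4-b->q5 q4-c->q2 q5-a->q3 q5-b->q2 q5-c->q2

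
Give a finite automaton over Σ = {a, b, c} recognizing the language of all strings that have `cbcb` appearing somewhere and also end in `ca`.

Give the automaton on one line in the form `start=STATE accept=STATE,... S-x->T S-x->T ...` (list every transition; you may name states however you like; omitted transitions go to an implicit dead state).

Handle the two conditions separately and then intersect. The first has 5 states tracking whether and how much of `cbcb` has been seen; the second has 3 states tracking how much of the suffix `ca` has currently been matched. A product state is a pair (one from each), accepting exactly when both do.
8 states suffice.
        a   b   c  
>  q0   q0  q0  q1 
   q1   q2  q3  q1 
   q2   q0  q0  q1 
   q3   q0  q0  q4 
   q4   q2  q5  q1 
   q5   q5  q5  q6 
   q6   q7  q5  q6 
 * q7   q5  q5  q6 
(> = start, * = accepting)

start=q0 accept=q7 q0-a->q0 q0-b->q0 q0-c->q1 q1-a->q2 q1-b->q3 q1-c->q1 q2-a->q0 q2-b->q0 q2-c->q1 q3-a->q0 q3-b->q0 q3-c->q4 q4-a->q2 q4-b->q5 q4-c->q1 q5-a->q5 q5-b->q5 q5-c->q6 q6-a->q7 q6-b->q5 q6-c->q6 q7-a->q5 q7-b->q5 q7-c->q6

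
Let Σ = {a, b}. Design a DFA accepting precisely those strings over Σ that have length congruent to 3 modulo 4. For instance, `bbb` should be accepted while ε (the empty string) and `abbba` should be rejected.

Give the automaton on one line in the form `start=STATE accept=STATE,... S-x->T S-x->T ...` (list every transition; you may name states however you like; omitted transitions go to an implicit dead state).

start=S0 accept=S3 S0-a->S1 S0-b->S1 S1-a->S2 S1-b->S2 S2-a->S3 S2-b->S3 S3-a->S0 S3-b->S0

Count input length modulo 4: every symbol advances one step around the cycle S0 → S1 → S2 → S3 → S0. Accept at S3.
        a   b  
>  S0   S1  S1 
   S1   S2  S2 
   S2   S3  S3 
 * S3   S0  S0 
(> = start, * = accepting)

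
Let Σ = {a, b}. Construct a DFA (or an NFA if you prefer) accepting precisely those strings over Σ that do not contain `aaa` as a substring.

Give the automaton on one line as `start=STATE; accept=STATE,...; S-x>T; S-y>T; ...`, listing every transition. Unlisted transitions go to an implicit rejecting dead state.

start=s0; accept=s0,s1,s2; s0-a>s1; s0-b>s0; s1-a>s2; s1-b>s0; s2-a>s3; s2-b>s0; s3-a>s3; s3-b>s3

Track partial matches of the forbidden pattern `aaa`. State s3 is a dead state reached once `aaa` has occurred; every other state accepts. s0 means no part of `aaa` is currently matched.
With 4 states:
        a   b  
>* s0   s1  s0 
 * s1   s2  s0 
 * s2   s3  s0 
   s3   s3  s3 
(> = start, * = accepting)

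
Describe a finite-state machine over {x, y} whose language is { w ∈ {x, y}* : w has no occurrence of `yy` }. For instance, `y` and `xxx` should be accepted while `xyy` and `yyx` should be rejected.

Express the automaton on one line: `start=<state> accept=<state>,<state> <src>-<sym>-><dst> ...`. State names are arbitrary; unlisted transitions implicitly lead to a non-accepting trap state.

Track partial matches of the forbidden pattern `yy`. State q2 is a dead state reached once `yy` has occurred; every other state accepts. q0 means no part of `yy` is currently matched.
A 3-state machine:
        x   y  
>* q0   q0  q1 
 * q1   q0  q2 
   q2   q2  q2 
(> = start, * = accepting)

start=q0 accept=q0,q1 q0-x->q0 q0-y->q1 q1-x->q0 q1-y->q2 q2-x->q2 q2-y->q2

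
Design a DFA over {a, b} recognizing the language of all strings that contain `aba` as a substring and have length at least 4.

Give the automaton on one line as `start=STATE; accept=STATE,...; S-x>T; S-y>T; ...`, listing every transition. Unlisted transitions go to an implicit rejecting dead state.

start=S0; accept=S12,S16; S0-a>S1; S0-b>S2; S1-a>S3; S1-b>S4; S2-a>S3; S2-b>S5; S3-a>S6; S3-b>S7; S4-a>S8; S4-b>S9; S5-a>S6; S5-b>S9; S6-a>S10; S6-b>S11; S7-a>S12; S7-b>S13; S8-a>S12; S8-b>S12; S9-a>S10; S9-b>S13; S10-a>S14; S10-b>S15; S11-a>S16; S11-b>S17; S12-a>S16; S12-b>S16; S13-a>S14; S13-b>S17; S14-a>S14; S14-b>S15; S15-a>S16; S15-b>S17; S16-a>S16; S16-b>S16; S17-a>S14; S17-b>S17

Run two small machines in parallel and take their product. One (4 states) tracks whether and how much of `aba` has been seen; the other (6 states) tracks the input length, saturating at 5. Each combined state is a pair, one component from each; accept when both components accept.
An 18-state machine:
          a    b  
>  S0     S1   S2 
   S1     S3   S4 
   S2     S3   S5 
   S3     S6   S7 
   S4     S8   S9 
   S5     S6   S9 
   S6    S10  S11 
   S7    S12  S13 
   S8    S12  S12 
   S9    S10  S13 
   S10   S14  S15 
   S11   S16  S17 
 * S12   S16  S16 
   S13   S14  S17 
   S14   S14  S15 
   S15   S16  S17 
 * S16   S16  S16 
   S17   S14  S17 
(> = start, * = accepting)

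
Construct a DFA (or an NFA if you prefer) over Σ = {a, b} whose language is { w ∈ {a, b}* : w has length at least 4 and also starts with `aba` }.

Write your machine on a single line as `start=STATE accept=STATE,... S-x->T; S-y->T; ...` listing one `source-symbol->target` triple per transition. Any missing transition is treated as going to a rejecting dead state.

Build one automaton per condition and run them in lockstep. One (6 states) tracks the input length, saturating at 5; the other (5 states) tracks whether the input so far still matches the prefix `aba`. Each combined state is a pair, one component from each; accept when both components accept. Minimizing collapses redundant product states.
6 states suffice.
        a   b  
>  S0   S1  S2 
   S1   S2  S3 
   S2   S2  S2 
   S3   S4  S2 
   S4   S5  S5 
 * S5   S5  S5 
(> = start, * = accepting)

start=S0; accept=S5; S0-a->S1; S0-b->S2; S1-a->S2; S1-b->S3; S2-a->S2; S2-b->S2; S3-a->S4; S3-b->S2; S4-a->S5; S4-b->S5; S5-a->S5; S5-b->S5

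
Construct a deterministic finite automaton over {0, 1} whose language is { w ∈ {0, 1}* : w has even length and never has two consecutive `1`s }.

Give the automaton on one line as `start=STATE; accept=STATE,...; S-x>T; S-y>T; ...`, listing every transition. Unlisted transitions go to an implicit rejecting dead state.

Build one automaton per condition and run them in lockstep. One (2 states) tracks the input length modulo 2; the other (3 states) tracks partial matches of the forbidden pattern `11`. Each combined state is a pair, one component from each; accept when both components accept. Equivalent product states are then merged.
A 5-state machine:
        0   1  
>* s0   s1  s2 
   s1   s0  s3 
   s2   s0  s4 
 * s3   s1  s4 
   s4   s4  s4 
(> = start, * = accepting)

start=s0; accept=s0,s3; s0-0>s1; s0-1>s2; s1-0>s0; s1-1>s3; s2-0>s0; s2-1>s4; s3-0>s1; s3-1>s4; s4-0>s4; s4-1>s4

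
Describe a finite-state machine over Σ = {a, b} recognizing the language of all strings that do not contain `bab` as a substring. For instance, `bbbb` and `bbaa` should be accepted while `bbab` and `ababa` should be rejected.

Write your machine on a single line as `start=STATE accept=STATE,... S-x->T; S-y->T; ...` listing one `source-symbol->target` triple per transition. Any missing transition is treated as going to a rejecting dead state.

Track partial matches of the forbidden pattern `bab`. State q3 is a dead state reached once `bab` has occurred; every other state accepts. q0 means no part of `bab` is currently matched.
4 states suffice.
        a   b  
>* q0   q0  q1 
 * q1   q2  q1 
 * q2   q0  q3 
   q3   q3  q3 
(> = start, * = accepting)

start=q0; accept=q0,q1,q2; q0-a->q0; q0-b->q1; q1-a->q2; q1-b->q1; q2-a->q0; q2-b->q3; q3-a->q3; q3-b->q3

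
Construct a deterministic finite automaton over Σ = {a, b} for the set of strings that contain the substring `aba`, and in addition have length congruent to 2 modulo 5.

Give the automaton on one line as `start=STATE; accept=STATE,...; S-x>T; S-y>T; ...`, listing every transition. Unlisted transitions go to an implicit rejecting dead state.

Handle the two conditions separately and then intersect. The first has 4 states tracking whether and how much of `aba` has been seen; the second has 5 states tracking the input length modulo 5. A product state is a pair (one from each), accepting exactly when both do.
20 states suffice.
          a    b  
>  S0     S1   S2 
   S1     S3   S4 
   S2     S3   S5 
   S3     S6   S7 
   S4     S8   S9 
   S5     S6   S9 
   S6    S10  S11 
   S7    S12  S13 
   S8    S12  S12 
   S9    S10  S13 
   S10   S14  S15 
   S11   S16   S0 
   S12   S16  S16 
   S13   S14   S0 
   S14    S1  S17 
   S15   S18   S2 
   S16   S18  S18 
   S17   S19   S5 
   S18   S19  S19 
 * S19    S8   S8 
(> = start, * = accepting)

start=S0; accept=S19; S0-a>S1; S0-b>S2; S1-a>S3; S1-b>S4; S2-a>S3; S2-b>S5; S3-a>S6; S3-b>S7; S4-a>S8; S4-b>S9; S5-a>S6; S5-b>S9; S6-a>S10; S6-b>S11; S7-a>S12; S7-b>S13; S8-a>S12; S8-b>S12; S9-a>S10; S9-b>S13; S10-a>S14; S10-b>S15; S11-a>S16; S11-b>S0; S12-a>S16; S12-b>S16; S13-a>S14; S13-b>S0; S14-a>S1; S14-b>S17; S15-a>S18; S15-b>S2; S16-a>S18; S16-b>S18; S17-a>S19; S17-b>S5; S18-a>S19; S18-b>S19; S19-a>S8; S19-b>S8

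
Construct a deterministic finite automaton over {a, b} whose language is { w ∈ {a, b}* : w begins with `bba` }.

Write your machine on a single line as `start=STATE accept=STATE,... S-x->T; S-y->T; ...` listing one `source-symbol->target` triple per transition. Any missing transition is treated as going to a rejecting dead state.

Check the first 3 symbols one by one: s0 through s2 record how many have matched `bba` so far; any wrong symbol goes to the dead state s4. After all 3 match we enter the accepting sink s3.
With 5 states:
        a   b  
>  s0   s4  s1 
   s1   s4  s2 
   s2   s3  s4 
 * s3   s3  s3 
   s4   s4  s4 
(> = start, * = accepting)

start=s0; accept=s3; s0-a->s4; s0-b->s1; s1-a->s4; s1-b->s2; s2-a->s3; s2-b->s4; s3-a->s3; s3-b->s3; s4-a->s4; s4-b->s4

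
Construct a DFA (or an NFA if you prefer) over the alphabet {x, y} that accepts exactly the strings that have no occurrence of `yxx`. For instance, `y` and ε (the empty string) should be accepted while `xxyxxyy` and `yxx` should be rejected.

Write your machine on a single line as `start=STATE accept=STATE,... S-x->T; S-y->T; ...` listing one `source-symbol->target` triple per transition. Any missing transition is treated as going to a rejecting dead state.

start=q0; accept=q0,q1,q2; q0-x->q0; q0-y->q1; q1-x->q2; q1-y->q1; q2-x->q3; q2-y->q1; q3-x->q3; q3-y->q3

This is the complement of 'contains `yxx`'. Use the same substring-matching states — q0 through q3 holding how much of `yxx` has just been matched — but flip the accepting set: everything except the trap q3 accepts.
4 states suffice.
        x   y  
>* q0   q0  q1 
 * q1   q2  q1 
 * q2   q3  q1 
   q3   q3  q3 
(> = start, * = accepting)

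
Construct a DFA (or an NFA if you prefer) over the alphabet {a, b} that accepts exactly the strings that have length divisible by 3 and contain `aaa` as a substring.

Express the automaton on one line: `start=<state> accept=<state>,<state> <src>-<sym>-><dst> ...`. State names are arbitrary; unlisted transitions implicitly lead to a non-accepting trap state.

Build one automaton per condition and run them in lockstep. The first has 3 states tracking the input length modulo 3; the second has 4 states tracking whether and how much of `aaa` has been seen. A product state is a pair (one from each), accepting exactly when both do.
With 12 states:
          a    b  
>  s0     s1   s2 
   s1     s3   s4 
   s2     s5   s4 
   s3     s6   s0 
   s4     s7   s0 
   s5     s8   s0 
 * s6     s9   s9 
   s7    s10   s2 
   s8     s9   s2 
   s9    s11  s11 
   s10   s11   s4 
   s11    s6   s6 
(> = start, * = accepting)

start=s0 accept=s6 s0-a->s1 s0-b->s2 s1-a->s3 s1-b->s4 s2-a->s5 s2-b->s4 s3-a->s6 s3-b->s0 s4-a->s7 s4-b->s0 s5-a->s8 s5-b->s0 s6-a->s9 s6-b->s9 s7-a->s10 s7-b->s2 s8-a->s9 s8-b->s2 s9-a->s11 s9-b->s11 s10-a->s11 s10-b->s4 s11-a->s6 s11-b->s6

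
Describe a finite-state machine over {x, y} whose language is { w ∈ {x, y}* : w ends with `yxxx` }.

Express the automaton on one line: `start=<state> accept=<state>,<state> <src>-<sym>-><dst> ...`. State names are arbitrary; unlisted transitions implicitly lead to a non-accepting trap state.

start=q0 accept=q4 q0-x->q0 q0-y->q1 q1-x->q2 q1-y->q1 q2-x->q3 q2-y->q1 q3-x->q4 q3-y->q1 q4-x->q0 q4-y->q1

Let each state record the length of the longest suffix of the input read so far that is also a prefix of `yxxx`. q1 means the last symbol is `y`; q2 means the last 2 symbols are `yx`; q3 means the last 3 symbols are `yxx`; q4 means the last 4 symbols are `yxxx`. Accept only at q4, where the string currently ends in `yxxx`.
A 5-state machine:
        x   y  
>  q0   q0  q1 
   q1   q2  q1 
   q2   q3  q1 
   q3   q4  q1 
 * q4   q0  q1 
(> = start, * = accepting)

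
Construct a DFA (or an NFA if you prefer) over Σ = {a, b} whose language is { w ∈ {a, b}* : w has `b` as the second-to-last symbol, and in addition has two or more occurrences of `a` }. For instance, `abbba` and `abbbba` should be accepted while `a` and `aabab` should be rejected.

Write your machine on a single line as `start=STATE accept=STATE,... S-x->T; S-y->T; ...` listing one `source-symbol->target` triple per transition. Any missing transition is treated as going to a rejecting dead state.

Run two small machines in parallel and take their product. The first has 7 states tracking the last 2 symbols read; the second has 4 states tracking the count of `a`s, saturating at 3. A product state is a pair (one from each), accepting exactly when both do. Minimizing collapses redundant product states.
A 7-state machine:
        a   b  
>  S0   S1  S0 
   S1   S2  S3 
   S2   S2  S4 
   S3   S5  S3 
   S4   S5  S6 
 * S5   S2  S4 
 * S6   S5  S6 
(> = start, * = accepting)

start=S0; accept=S5,S6; S0-a->S1; S0-b->S0; S1-a->S2; S1-b->S3; S2-a->S2; S2-b->S4; S3-a->S5; S3-b->S3; S4-a->S5; S4-b->S6; S5-a->S2; S5-b->S4; S6-a->S5; S6-b->S6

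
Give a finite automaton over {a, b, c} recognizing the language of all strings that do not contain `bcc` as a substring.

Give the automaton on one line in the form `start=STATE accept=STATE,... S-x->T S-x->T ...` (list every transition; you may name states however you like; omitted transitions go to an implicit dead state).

This is the complement of 'contains `bcc`'. Use the same substring-matching states — q0 through q3 holding how much of `bcc` has just been matched — but flip the accepting set: everything except the trap q3 accepts.
With 4 states:
        a   b   c  
>* q0   q0  q1  q0 
 * q1   q0  q1  q2 
 * q2   q0  q1  q3 
   q3   q3  q3  q3 
(> = start, * = accepting)

start=q0 accept=q0,q1,q2 q0-a->q0 q0-b->q1 q0-c->q0 q1-a->q0 q1-b->q1 q1-c->q2 q2-a->q0 q2-b->q1 q2-c->q3 q3-a->q3 q3-b->q3 q3-c->q3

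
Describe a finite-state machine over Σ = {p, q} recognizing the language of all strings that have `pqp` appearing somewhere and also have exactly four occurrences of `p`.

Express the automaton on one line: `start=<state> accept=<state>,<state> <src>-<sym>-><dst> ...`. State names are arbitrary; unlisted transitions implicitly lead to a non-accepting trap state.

Build one automaton per condition and run them in lockstep. One (4 states) tracks whether and how much of `pqp` has been seen; the other (6 states) tracks the count of `p`s, saturating at 5. Each combined state is a pair, one component from each; accept when both components accept. Minimizing collapses redundant product states.
13 states suffice.
          p    q  
>  s0     s1   s0 
   s1     s2   s3 
   s2     s4   s5 
   s3     s6   s7 
   s4     s8   s9 
   s5    s10  s11 
   s6    s10   s6 
   s7     s2   s7 
   s8     s8   s8 
   s9    s12   s8 
   s10   s12  s10 
   s11    s4  s11 
 * s12    s8  s12 
(> = start, * = accepting)

start=s0 accept=s12 s0-p->s1 s0-q->s0 s1-p->s2 s1-q->s3 s2-p->s4 s2-q->s5 s3-p->s6 s3-q->s7 s4-p->s8 s4-q->s9 s5-p->s10 s5-q->s11 s6-p->s10 s6-q->s6 s7-p->s2 s7-q->s7 s8-p->s8 s8-q->s8 s9-p->s12 s9-q->s8 s10-p->s12 s10-q->s10 s11-p->s4 s11-q->s11 s12-p->s8 s12-q->s12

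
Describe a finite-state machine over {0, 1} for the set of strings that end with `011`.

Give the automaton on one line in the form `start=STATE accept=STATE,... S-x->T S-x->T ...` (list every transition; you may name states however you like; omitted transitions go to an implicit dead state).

Remember how much of `011` the current input suffix matches. State s0 means no match yet; s1 means the last symbol is `0`; s2 means the last 2 symbols are `01`; s3 means the last 3 symbols are `011`. Only s3 accepts. On a mismatch, fall back to the longest proper suffix that is still a prefix of `011`.
        0   1  
>  s0   s1  s0 
   s1   s1  s2 
   s2   s1  s3 
 * s3   s1  s0 
(> = start, * = accepting)

start=s0 accept=s3 s0-0->s1 s0-1->s0 s1-0->s1 s1-1->s2 s2-0->s1 s2-1->s3 s3-0->s1 s3-1->s0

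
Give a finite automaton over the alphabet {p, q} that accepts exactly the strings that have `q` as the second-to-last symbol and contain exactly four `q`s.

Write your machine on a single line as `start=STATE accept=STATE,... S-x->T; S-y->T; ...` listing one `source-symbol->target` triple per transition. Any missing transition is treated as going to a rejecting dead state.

start=S0; accept=S14,S17; S0-p->S1; S0-q->S2; S1-p->S3; S1-q->S4; S2-p->S5; S2-q->S6; S3-p->S3; S3-q->S4; S4-p->S5; S4-q->S6; S5-p->S7; S5-q->S8; S6-p->S9; S6-q->S10; S7-p->S7; S7-q->S8; S8-p->S9; S8-q->S10; S9-p->S11; S9-q->S12; S10-p->S13; S10-q->S14; S11-p->S11; S11-q->S12; S12-p->S13; S12-q->S14; S13-p->S15; S13-q->S16; S14-p->S17; S14-q->S18; S15-p->S15; S15-q->S16; S16-p->S17; S16-q->S18; S17-p->S19; S17-q->S20; S18-p->S21; S18-q->S18; S19-p->S19; S19-q->S20; S20-p->S21; S20-q->S18; S21-p->S22; S21-q->S20; S22-p->S22; S22-q->S20

Handle the two conditions separately and then intersect. One (7 states) tracks the last 2 symbols read; the other (6 states) tracks the count of `q`s, saturating at 5. Each combined state is a pair, one component from each; accept when both components accept.
          p    q  
>  S0     S1   S2 
   S1     S3   S4 
   S2     S5   S6 
   S3     S3   S4 
   S4     S5   S6 
   S5     S7   S8 
   S6     S9  S10 
   S7     S7   S8 
   S8     S9  S10 
   S9    S11  S12 
   S10   S13  S14 
   S11   S11  S12 
   S12   S13  S14 
   S13   S15  S16 
 * S14   S17  S18 
   S15   S15  S16 
   S16   S17  S18 
 * S17   S19  S20 
   S18   S21  S18 
   S19   S19  S20 
   S20   S21  S18 
   S21   S22  S20 
   S22   S22  S20 
(> = start, * = accepting)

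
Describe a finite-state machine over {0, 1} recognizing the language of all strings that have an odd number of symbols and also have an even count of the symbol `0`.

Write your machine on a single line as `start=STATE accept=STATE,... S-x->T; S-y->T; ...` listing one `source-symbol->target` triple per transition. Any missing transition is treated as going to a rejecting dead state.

Handle the two conditions separately and then intersect. One (2 states) tracks the input length modulo 2; the other (2 states) tracks the count of `0`s modulo 2. Each combined state is a pair, one component from each; accept when both components accept.
       0  1 
>  A   B  C 
   B   A  D 
 * C   D  A 
   D   C  B 
(> = start, * = accepting)

start=A; accept=C; A-0->B; A-1->C; B-0->A; B-1->D; C-0->D; C-1->A; D-0->C; D-1->B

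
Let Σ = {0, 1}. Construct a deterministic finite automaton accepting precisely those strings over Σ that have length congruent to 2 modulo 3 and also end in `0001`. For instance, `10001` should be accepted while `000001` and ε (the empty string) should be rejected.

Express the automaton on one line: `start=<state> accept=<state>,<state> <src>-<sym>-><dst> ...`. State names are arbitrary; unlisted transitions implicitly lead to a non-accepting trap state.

Build one automaton per condition and run them in lockstep. The first has 3 states tracking the input length modulo 3; the second has 5 states tracking how much of the suffix `0001` has currently been matched. A product state is a pair (one from each), accepting exactly when both do. Equivalent product states are then merged.
7 states suffice.
        0   1  
>  s0   s1  s1 
   s1   s2  s3 
   s2   s4  s0 
   s3   s0  s0 
   s4   s5  s1 
   s5   s2  s6 
 * s6   s0  s0 
(> = start, * = accepting)

start=s0 accept=s6 s0-0->s1 s0-1->s1 s1-0->s2 s1-1->s3 s2-0->s4 s2-1->s0 s3-0->s0 s3-1->s0 s4-0->s5 s4-1->s1 s5-0->s2 s5-1->s6 s6-0->s0 s6-1->s0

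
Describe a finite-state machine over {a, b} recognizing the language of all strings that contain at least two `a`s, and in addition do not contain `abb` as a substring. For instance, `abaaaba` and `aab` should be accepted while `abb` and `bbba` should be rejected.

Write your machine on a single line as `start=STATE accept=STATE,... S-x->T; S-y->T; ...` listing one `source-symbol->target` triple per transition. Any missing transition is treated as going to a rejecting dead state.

Handle the two conditions separately and then intersect. One (4 states) tracks the count of `a`s, saturating at 3; the other (4 states) tracks partial matches of the forbidden pattern `abb`. Each combined state is a pair, one component from each; accept when both components accept. Equivalent product states are then merged.
        a   b  
>  q0   q1  q0 
   q1   q2  q3 
 * q2   q2  q4 
   q3   q2  q5 
 * q4   q2  q5 
   q5   q5  q5 
(> = start, * = accepting)

start=q0; accept=q2,q4; q0-a->q1; q0-b->q0; q1-a->q2; q1-b->q3; q2-a->q2; q2-b->q4; q3-a->q2; q3-b->q5; q4-a->q2; q4-b->q5; q5-a->q5; q5-b->q5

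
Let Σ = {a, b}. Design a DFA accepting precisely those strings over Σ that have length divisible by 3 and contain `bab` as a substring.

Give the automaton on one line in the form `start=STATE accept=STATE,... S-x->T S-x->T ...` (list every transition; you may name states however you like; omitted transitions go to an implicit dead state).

Run two small machines in parallel and take their product. The first has 3 states tracking the input length modulo 3; the second has 4 states tracking whether and how much of `bab` has been seen. A product state is a pair (one from each), accepting exactly when both do.
A 12-state machine:
          a    b  
>  q0     q1   q2 
   q1     q3   q4 
   q2     q5   q4 
   q3     q0   q6 
   q4     q7   q6 
   q5     q0   q8 
   q6     q9   q2 
   q7     q1  q10 
 * q8    q10  q10 
   q9     q3  q11 
   q10   q11  q11 
   q11    q8   q8 
(> = start, * = accepting)

start=q0 accept=q8 q0-a->q1 q0-b->q2 q1-a->q3 q1-b->q4 q2-a->q5 q2-b->q4 q3-a->q0 q3-b->q6 q4-a->q7 q4-b->q6 q5-a->q0 q5-b->q8 q6-a->q9 q6-b->q2 q7-a->q1 q7-b->q10 q8-a->q10 q8-b->q10 q9-a->q3 q9-b->q11 q10-a->q11 q10-b->q11 q11-a->q8 q11-b->q8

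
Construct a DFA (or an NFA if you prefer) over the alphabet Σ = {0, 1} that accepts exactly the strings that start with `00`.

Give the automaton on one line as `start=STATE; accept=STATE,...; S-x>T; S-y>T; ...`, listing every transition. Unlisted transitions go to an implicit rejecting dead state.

start=q0; accept=q2; q0-0>q1; q0-1>q3; q1-0>q2; q1-1>q3; q2-0>q2; q2-1>q2; q3-0>q3; q3-1>q3

Check the first 2 symbols one by one: q0 through q1 record how many have matched `00` so far; any wrong symbol goes to the dead state q3. After all 2 match we enter the accepting sink q2.
        0   1  
>  q0   q1  q3 
   q1   q2  q3 
 * q2   q2  q2 
   q3   q3  q3 
(> = start, * = accepting)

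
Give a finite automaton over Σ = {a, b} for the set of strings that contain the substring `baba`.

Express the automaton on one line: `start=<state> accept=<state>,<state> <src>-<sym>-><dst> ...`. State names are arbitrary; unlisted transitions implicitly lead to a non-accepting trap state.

States q0..q3 record the length of the longest prefix of `baba` that matches the current input suffix. Reaching q4 means `baba` has been seen, and we stay there forever. Accept from q4.
With 5 states:
        a   b  
>  q0   q0  q1 
   q1   q2  q1 
   q2   q0  q3 
   q3   q4  q1 
 * q4   q4  q4 
(> = start, * = accepting)

start=q0 accept=q4 q0-a->q0 q0-b->q1 q1-a->q2 q1-b->q1 q2-a->q0 q2-b->q3 q3-a->q4 q3-b->q1 q4-a->q4 q4-b->q4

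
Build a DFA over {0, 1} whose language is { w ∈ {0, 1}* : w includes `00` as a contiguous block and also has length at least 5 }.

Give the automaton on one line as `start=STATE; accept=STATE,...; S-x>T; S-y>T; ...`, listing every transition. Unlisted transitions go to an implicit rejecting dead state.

start=S0; accept=S11; S0-0>S1; S0-1>S2; S1-0>S3; S1-1>S4; S2-0>S5; S2-1>S4; S3-0>S6; S3-1>S6; S4-0>S7; S4-1>S8; S5-0>S6; S5-1>S8; S6-0>S9; S6-1>S9; S7-0>S9; S7-1>S8; S8-0>S10; S8-1>S8; S9-0>S11; S9-1>S11; S10-0>S11; S10-1>S8; S11-0>S11; S11-1>S11

Build one automaton per condition and run them in lockstep. The first has 3 states tracking whether and how much of `00` has been seen; the second has 7 states tracking the input length, saturating at 6. A product state is a pair (one from each), accepting exactly when both do. Equivalent product states are then merged.
          0    1  
>  S0     S1   S2 
   S1     S3   S4 
   S2     S5   S4 
   S3     S6   S6 
   S4     S7   S8 
   S5     S6   S8 
   S6     S9   S9 
   S7     S9   S8 
   S8    S10   S8 
   S9    S11  S11 
   S10   S11   S8 
 * S11   S11  S11 
(> = start, * = accepting)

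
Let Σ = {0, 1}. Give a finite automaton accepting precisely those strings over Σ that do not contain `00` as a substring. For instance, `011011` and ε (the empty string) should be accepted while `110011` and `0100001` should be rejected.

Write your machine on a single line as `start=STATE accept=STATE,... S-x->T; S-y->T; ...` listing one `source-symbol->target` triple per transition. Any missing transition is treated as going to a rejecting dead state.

This is the complement of 'contains `00`'. Use the same substring-matching states — S0 through S2 holding how much of `00` has just been matched — but flip the accepting set: everything except the trap S2 accepts.
With 3 states:
        0   1  
>* S0   S1  S0 
 * S1   S2  S0 
   S2   S2  S2 
(> = start, * = accepting)

start=S0; accept=S0,S1; S0-0->S1; S0-1->S0; S1-0->S2; S1-1->S0; S2-0->S2; S2-1->S2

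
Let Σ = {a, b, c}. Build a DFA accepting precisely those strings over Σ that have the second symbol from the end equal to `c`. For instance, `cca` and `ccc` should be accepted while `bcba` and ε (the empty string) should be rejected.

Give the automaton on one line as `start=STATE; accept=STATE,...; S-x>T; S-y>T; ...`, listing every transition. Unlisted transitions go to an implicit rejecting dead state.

A DFA must remember the last 2 symbols (since which symbol is second-to-last isn't known until the input ends). Use one state per possible window of the last ≤2 symbols; accept from those whose window starts with `c`.
          a    b    c  
>  s0     s1   s2   s3 
   s1     s4   s5   s6 
   s2     s7   s8   s9 
   s3    s10  s11  s12 
   s4     s4   s5   s6 
   s5     s7   s8   s9 
   s6    s10  s11  s12 
   s7     s4   s5   s6 
   s8     s7   s8   s9 
   s9    s10  s11  s12 
 * s10    s4   s5   s6 
 * s11    s7   s8   s9 
 * s12   s10  s11  s12 
(> = start, * = accepting)

start=s0; accept=s10,s11,s12; s0-a>s1; s0-b>s2; s0-c>s3; s1-a>s4; s1-b>s5; s1-c>s6; s2-a>s7; s2-b>s8; s2-c>s9; s3-a>s10; s3-b>s11; s3-c>s12; s4-a>s4; s4-b>s5; s4-c>s6; s5-a>s7; s5-b>s8; s5-c>s9; s6-a>s10; s6-b>s11; s6-c>s12; s7-a>s4; s7-b>s5; s7-c>s6; s8-a>s7; s8-b>s8; s8-c>s9; s9-a>s10; s9-b>s11; s9-c>s12; s10-a>s4; s10-b>s5; s10-c>s6; s11-a>s7; s11-b>s8; s11-c>s9; s12-a>s10; s12-b>s11; s12-c>s12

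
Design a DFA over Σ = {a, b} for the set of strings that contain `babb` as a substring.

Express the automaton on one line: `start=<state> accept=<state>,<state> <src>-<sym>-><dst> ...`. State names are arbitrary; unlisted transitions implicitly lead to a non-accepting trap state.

Track how much of `babb` has been matched so far: state q0 is no progress, q4 is the absorbing accept state reached once `babb` has occurred. Intermediate states record partial matches; on a mismatch, fall back to the longest reusable overlap.
A 5-state machine:
        a   b  
>  q0   q0  q1 
   q1   q2  q1 
   q2   q0  q3 
   q3   q2  q4 
 * q4   q4  q4 
(> = start, * = accepting)

start=q0 accept=q4 q0-a->q0 q0-b->q1 q1-a->q2 q1-b->q1 q2-a->q0 q2-b->q3 q3-a->q2 q3-b->q4 q4-a->q4 q4-b->q4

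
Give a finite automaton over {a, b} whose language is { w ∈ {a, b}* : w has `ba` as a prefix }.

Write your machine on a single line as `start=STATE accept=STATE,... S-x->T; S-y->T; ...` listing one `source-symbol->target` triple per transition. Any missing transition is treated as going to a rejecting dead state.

Walk along `ba` while the input agrees: from s0 take `b` to s1, and so on. Any deviation drops to the rejecting sink s3. Once s2 is reached the prefix is confirmed and every continuation is accepted.
4 states suffice.
        a   b  
>  s0   s3  s1 
   s1   s2  s3 
 * s2   s2  s2 
   s3   s3  s3 
(> = start, * = accepting)

start=s0; accept=s2; s0-a->s3; s0-b->s1; s1-a->s2; s1-b->s3; s2-a->s2; s2-b->s2; s3-a->s3; s3-b->s3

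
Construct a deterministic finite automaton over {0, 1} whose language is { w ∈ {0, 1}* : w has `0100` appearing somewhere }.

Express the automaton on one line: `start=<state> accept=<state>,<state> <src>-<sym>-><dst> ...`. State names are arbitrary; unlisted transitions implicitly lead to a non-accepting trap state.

start=S0 accept=S4 S0-0->S1 S0-1->S0 S1-0->S1 S1-1->S2 S2-0->S3 S2-1->S0 S3-0->S4 S3-1->S2 S4-0->S4 S4-1->S4

Track how much of `0100` has been matched so far: state S0 is no progress, S4 is the absorbing accept state reached once `0100` has occurred. Intermediate states record partial matches; on a mismatch, fall back to the longest reusable overlap.
A 5-state machine:
        0   1  
>  S0   S1  S0 
   S1   S1  S2 
   S2   S3  S0 
   S3   S4  S2 
 * S4   S4  S4 
(> = start, * = accepting)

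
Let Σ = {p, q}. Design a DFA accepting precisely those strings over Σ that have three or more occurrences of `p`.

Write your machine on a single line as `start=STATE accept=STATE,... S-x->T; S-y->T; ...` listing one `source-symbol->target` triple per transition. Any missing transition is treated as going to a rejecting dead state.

Count `p`s, saturating at 4: states S0 through S3 mean 0 through 3 `p`s seen; S4 means more than 3. Each `p` increments (capped at S4); other symbols loop. Accept from {S3, S4}.
        p   q  
>  S0   S1  S0 
   S1   S2  S1 
   S2   S3  S2 
 * S3   S4  S3 
 * S4   S4  S4 
(> = start, * = accepting)

start=S0; accept=S3,S4; S0-p->S1; S0-q->S0; S1-p->S2; S1-q->S1; S2-p->S3; S2-q->S2; S3-p->S4; S3-q->S3; S4-p->S4; S4-q->S4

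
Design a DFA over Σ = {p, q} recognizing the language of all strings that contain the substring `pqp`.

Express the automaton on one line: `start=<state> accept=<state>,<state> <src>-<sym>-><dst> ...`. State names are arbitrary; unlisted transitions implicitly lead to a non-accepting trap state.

start=s0 accept=s3 s0-p->s1 s0-q->s0 s1-p->s1 s1-q->s2 s2-p->s3 s2-q->s0 s3-p->s3 s3-q->s3

States s0..s2 record the length of the longest prefix of `pqp` that matches the current input suffix. Reaching s3 means `pqp` has been seen, and we stay there forever. Accept from s3.
With 4 states:
        p   q  
>  s0   s1  s0 
   s1   s1  s2 
   s2   s3  s0 
 * s3   s3  s3 
(> = start, * = accepting)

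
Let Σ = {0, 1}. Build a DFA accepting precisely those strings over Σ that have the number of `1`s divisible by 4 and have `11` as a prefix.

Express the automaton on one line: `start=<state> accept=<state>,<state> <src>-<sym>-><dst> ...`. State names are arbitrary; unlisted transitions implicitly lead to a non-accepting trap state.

start=A accept=F A-0->B A-1->C B-0->B B-1->B C-0->B C-1->D D-0->D D-1->E E-0->E E-1->F F-0->F F-1->G G-0->G G-1->D

Run two small machines in parallel and take their product. One (4 states) tracks the count of `1`s modulo 4; the other (4 states) tracks whether the input so far still matches the prefix `11`. Each combined state is a pair, one component from each; accept when both components accept. After merging equivalent states the machine shrinks.
A 7-state machine:
       0  1 
>  A   B  C 
   B   B  B 
   C   B  D 
   D   D  E 
   E   E  F 
 * F   F  G 
   G   G  D 
(> = start, * = accepting)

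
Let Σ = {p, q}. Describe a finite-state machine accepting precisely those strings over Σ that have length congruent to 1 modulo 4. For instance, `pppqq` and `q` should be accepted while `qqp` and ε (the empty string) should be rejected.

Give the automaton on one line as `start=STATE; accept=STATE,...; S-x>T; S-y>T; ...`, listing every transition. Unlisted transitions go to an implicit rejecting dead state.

start=S0; accept=S1; S0-p>S1; S0-q>S1; S1-p>S2; S1-q>S2; S2-p>S3; S2-q>S3; S3-p>S0; S3-q>S0

Count input length modulo 4: every symbol advances one step around the cycle S0 → S1 → S2 → S3 → S0. Accept at S1.
4 states suffice.
        p   q  
>  S0   S1  S1 
 * S1   S2  S2 
   S2   S3  S3 
   S3   S0  S0 
(> = start, * = accepting)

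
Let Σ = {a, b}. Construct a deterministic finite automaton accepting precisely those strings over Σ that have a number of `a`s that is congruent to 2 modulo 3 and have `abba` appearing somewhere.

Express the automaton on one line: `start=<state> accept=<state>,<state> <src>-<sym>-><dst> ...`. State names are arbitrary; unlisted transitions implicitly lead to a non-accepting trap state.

Handle the two conditions separately and then intersect. One (3 states) tracks the count of `a`s modulo 3; the other (5 states) tracks whether and how much of `abba` has been seen. Each combined state is a pair, one component from each; accept when both components accept.
With 15 states:
          a    b  
>  q0     q1   q0 
   q1     q2   q3 
   q2     q4   q5 
   q3     q2   q6 
   q4     q1   q7 
   q5     q4   q8 
   q6     q9  q10 
   q7     q1  q11 
   q8    q12  q13 
 * q9    q12   q9 
   q10    q2  q10 
   q11   q14   q0 
   q12   q14  q12 
   q13    q4  q13 
   q14    q9  q14 
(> = start, * = accepting)

start=q0 accept=q9 q0-a->q1 q0-b->q0 q1-a->q2 q1-b->q3 q2-a->q4 q2-b->q5 q3-a->q2 q3-b->q6 q4-a->q1 q4-b->q7 q5-a->q4 q5-b->q8 q6-a->q9 q6-b->q10 q7-a->q1 q7-b->q11 q8-a->q12 q8-b->q13 q9-a->q12 q9-b->q9 q10-a->q2 q10-b->q10 q11-a->q14 q11-b->q0 q12-a->q14 q12-b->q12 q13-a->q4 q13-b->q13 q14-a->q9 q14-b->q14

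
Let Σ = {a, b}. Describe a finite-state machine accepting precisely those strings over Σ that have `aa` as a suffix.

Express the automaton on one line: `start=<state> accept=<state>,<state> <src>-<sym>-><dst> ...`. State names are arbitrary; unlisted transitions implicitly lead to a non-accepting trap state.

start=q0 accept=q2 q0-a->q1 q0-b->q0 q1-a->q2 q1-b->q0 q2-a->q2 q2-b->q0

Remember how much of `aa` the current input suffix matches. State q0 means no match yet; q1 means the last symbol is `a`; q2 means the last 2 symbols are `aa`. Only q2 accepts. On a mismatch, fall back to the longest proper suffix that is still a prefix of `aa`.
With 3 states:
        a   b  
>  q0   q1  q0 
   q1   q2  q0 
 * q2   q2  q0 
(> = start, * = accepting)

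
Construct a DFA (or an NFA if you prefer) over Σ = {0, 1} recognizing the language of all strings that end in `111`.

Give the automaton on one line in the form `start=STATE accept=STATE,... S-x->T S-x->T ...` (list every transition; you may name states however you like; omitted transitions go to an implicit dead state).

Let each state record the length of the longest suffix of the input read so far that is also a prefix of `111`. q1 means the last symbol is `1`; q2 means the last 2 symbols are `11`; q3 means the last 3 symbols are `111`. Accept only at q3, where the string currently ends in `111`.
        0   1  
>  q0   q0  q1 
   q1   q0  q2 
   q2   q0  q3 
 * q3   q0  q3 
(> = start, * = accepting)

start=q0 accept=q3 q0-0->q0 q0-1->q1 q1-0->q0 q1-1->q2 q2-0->q0 q2-1->q3 q3-0->q0 q3-1->q3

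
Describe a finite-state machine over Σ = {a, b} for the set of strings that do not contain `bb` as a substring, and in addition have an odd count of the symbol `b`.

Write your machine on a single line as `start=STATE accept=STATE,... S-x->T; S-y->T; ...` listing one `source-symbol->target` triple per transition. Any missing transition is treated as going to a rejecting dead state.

start=S0; accept=S1,S2; S0-a->S0; S0-b->S1; S1-a->S2; S1-b->S3; S2-a->S2; S2-b->S4; S3-a->S3; S3-b->S3; S4-a->S0; S4-b->S3

Handle the two conditions separately and then intersect. One (3 states) tracks partial matches of the forbidden pattern `bb`; the other (2 states) tracks the count of `b`s modulo 2. Each combined state is a pair, one component from each; accept when both components accept. After merging equivalent states the machine shrinks.
A 5-state machine:
        a   b  
>  S0   S0  S1 
 * S1   S2  S3 
 * S2   S2  S4 
   S3   S3  S3 
   S4   S0  S3 
(> = start, * = accepting)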